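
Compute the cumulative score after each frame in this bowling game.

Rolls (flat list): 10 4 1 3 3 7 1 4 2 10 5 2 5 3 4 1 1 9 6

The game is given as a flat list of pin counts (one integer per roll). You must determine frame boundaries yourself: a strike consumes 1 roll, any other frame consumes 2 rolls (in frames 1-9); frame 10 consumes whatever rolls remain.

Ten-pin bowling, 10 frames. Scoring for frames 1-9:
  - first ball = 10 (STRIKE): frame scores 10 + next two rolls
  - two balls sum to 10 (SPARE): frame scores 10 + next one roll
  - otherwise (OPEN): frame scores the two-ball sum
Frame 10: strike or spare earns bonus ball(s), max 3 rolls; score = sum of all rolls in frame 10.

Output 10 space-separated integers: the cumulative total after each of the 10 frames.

Answer: 15 20 26 34 40 57 64 72 77 93

Derivation:
Frame 1: STRIKE. 10 + next two rolls (4+1) = 15. Cumulative: 15
Frame 2: OPEN (4+1=5). Cumulative: 20
Frame 3: OPEN (3+3=6). Cumulative: 26
Frame 4: OPEN (7+1=8). Cumulative: 34
Frame 5: OPEN (4+2=6). Cumulative: 40
Frame 6: STRIKE. 10 + next two rolls (5+2) = 17. Cumulative: 57
Frame 7: OPEN (5+2=7). Cumulative: 64
Frame 8: OPEN (5+3=8). Cumulative: 72
Frame 9: OPEN (4+1=5). Cumulative: 77
Frame 10: SPARE. Sum of all frame-10 rolls (1+9+6) = 16. Cumulative: 93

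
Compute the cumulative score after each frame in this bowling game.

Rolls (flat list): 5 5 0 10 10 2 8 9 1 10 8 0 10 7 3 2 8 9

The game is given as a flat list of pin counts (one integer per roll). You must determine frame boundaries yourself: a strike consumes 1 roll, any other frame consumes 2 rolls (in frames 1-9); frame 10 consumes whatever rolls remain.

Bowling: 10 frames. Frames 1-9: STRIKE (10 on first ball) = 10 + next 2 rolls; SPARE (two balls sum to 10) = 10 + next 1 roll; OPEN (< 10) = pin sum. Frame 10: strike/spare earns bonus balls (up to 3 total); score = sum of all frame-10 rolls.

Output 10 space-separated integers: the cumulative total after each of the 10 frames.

Answer: 10 30 50 69 89 107 115 135 147 166

Derivation:
Frame 1: SPARE (5+5=10). 10 + next roll (0) = 10. Cumulative: 10
Frame 2: SPARE (0+10=10). 10 + next roll (10) = 20. Cumulative: 30
Frame 3: STRIKE. 10 + next two rolls (2+8) = 20. Cumulative: 50
Frame 4: SPARE (2+8=10). 10 + next roll (9) = 19. Cumulative: 69
Frame 5: SPARE (9+1=10). 10 + next roll (10) = 20. Cumulative: 89
Frame 6: STRIKE. 10 + next two rolls (8+0) = 18. Cumulative: 107
Frame 7: OPEN (8+0=8). Cumulative: 115
Frame 8: STRIKE. 10 + next two rolls (7+3) = 20. Cumulative: 135
Frame 9: SPARE (7+3=10). 10 + next roll (2) = 12. Cumulative: 147
Frame 10: SPARE. Sum of all frame-10 rolls (2+8+9) = 19. Cumulative: 166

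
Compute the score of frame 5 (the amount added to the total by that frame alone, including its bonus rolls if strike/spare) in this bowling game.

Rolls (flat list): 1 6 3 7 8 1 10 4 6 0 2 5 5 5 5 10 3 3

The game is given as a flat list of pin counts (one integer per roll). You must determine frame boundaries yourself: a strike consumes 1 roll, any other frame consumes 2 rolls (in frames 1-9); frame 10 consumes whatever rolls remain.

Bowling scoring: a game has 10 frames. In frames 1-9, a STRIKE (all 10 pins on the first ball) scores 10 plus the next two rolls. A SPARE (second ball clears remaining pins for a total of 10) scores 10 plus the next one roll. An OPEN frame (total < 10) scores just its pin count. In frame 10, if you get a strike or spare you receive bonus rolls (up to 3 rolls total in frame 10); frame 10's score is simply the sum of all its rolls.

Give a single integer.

Answer: 10

Derivation:
Frame 1: OPEN (1+6=7). Cumulative: 7
Frame 2: SPARE (3+7=10). 10 + next roll (8) = 18. Cumulative: 25
Frame 3: OPEN (8+1=9). Cumulative: 34
Frame 4: STRIKE. 10 + next two rolls (4+6) = 20. Cumulative: 54
Frame 5: SPARE (4+6=10). 10 + next roll (0) = 10. Cumulative: 64
Frame 6: OPEN (0+2=2). Cumulative: 66
Frame 7: SPARE (5+5=10). 10 + next roll (5) = 15. Cumulative: 81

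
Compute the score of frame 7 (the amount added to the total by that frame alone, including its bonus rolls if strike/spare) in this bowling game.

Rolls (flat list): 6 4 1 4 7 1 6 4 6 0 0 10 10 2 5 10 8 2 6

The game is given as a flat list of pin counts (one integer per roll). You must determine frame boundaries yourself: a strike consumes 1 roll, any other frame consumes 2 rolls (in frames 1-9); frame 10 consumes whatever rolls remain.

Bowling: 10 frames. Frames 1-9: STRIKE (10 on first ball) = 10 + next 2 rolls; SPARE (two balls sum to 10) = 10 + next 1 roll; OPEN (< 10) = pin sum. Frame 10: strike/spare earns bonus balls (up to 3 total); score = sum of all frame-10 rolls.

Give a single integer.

Frame 1: SPARE (6+4=10). 10 + next roll (1) = 11. Cumulative: 11
Frame 2: OPEN (1+4=5). Cumulative: 16
Frame 3: OPEN (7+1=8). Cumulative: 24
Frame 4: SPARE (6+4=10). 10 + next roll (6) = 16. Cumulative: 40
Frame 5: OPEN (6+0=6). Cumulative: 46
Frame 6: SPARE (0+10=10). 10 + next roll (10) = 20. Cumulative: 66
Frame 7: STRIKE. 10 + next two rolls (2+5) = 17. Cumulative: 83
Frame 8: OPEN (2+5=7). Cumulative: 90
Frame 9: STRIKE. 10 + next two rolls (8+2) = 20. Cumulative: 110

Answer: 17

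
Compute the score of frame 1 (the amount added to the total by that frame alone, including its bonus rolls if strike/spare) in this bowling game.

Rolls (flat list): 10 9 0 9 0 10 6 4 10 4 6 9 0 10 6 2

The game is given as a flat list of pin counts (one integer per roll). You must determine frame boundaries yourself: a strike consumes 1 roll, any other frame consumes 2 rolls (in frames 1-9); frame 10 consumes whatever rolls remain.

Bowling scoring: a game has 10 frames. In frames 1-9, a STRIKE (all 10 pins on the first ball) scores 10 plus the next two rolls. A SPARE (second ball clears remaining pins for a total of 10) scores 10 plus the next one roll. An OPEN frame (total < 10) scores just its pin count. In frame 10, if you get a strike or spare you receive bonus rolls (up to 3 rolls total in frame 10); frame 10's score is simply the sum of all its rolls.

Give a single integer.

Answer: 19

Derivation:
Frame 1: STRIKE. 10 + next two rolls (9+0) = 19. Cumulative: 19
Frame 2: OPEN (9+0=9). Cumulative: 28
Frame 3: OPEN (9+0=9). Cumulative: 37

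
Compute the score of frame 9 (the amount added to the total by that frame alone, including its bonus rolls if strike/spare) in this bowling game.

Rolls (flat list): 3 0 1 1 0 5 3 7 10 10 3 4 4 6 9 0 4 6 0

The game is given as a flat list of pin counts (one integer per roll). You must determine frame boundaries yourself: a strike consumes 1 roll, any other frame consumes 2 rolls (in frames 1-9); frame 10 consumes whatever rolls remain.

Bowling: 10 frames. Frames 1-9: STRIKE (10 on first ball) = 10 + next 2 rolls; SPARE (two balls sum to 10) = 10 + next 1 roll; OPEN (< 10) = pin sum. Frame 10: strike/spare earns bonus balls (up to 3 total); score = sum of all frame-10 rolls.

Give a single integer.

Frame 1: OPEN (3+0=3). Cumulative: 3
Frame 2: OPEN (1+1=2). Cumulative: 5
Frame 3: OPEN (0+5=5). Cumulative: 10
Frame 4: SPARE (3+7=10). 10 + next roll (10) = 20. Cumulative: 30
Frame 5: STRIKE. 10 + next two rolls (10+3) = 23. Cumulative: 53
Frame 6: STRIKE. 10 + next two rolls (3+4) = 17. Cumulative: 70
Frame 7: OPEN (3+4=7). Cumulative: 77
Frame 8: SPARE (4+6=10). 10 + next roll (9) = 19. Cumulative: 96
Frame 9: OPEN (9+0=9). Cumulative: 105
Frame 10: SPARE. Sum of all frame-10 rolls (4+6+0) = 10. Cumulative: 115

Answer: 9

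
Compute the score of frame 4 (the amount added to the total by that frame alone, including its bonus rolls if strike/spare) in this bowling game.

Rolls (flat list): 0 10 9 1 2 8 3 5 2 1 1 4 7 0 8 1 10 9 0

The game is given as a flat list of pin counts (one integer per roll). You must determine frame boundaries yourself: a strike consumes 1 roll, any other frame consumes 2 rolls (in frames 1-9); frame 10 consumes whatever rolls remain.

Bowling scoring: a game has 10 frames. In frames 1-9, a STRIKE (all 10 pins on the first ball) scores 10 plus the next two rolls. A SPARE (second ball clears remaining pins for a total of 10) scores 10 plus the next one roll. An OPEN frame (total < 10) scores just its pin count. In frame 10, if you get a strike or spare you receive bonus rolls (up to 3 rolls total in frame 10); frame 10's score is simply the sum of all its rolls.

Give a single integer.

Frame 1: SPARE (0+10=10). 10 + next roll (9) = 19. Cumulative: 19
Frame 2: SPARE (9+1=10). 10 + next roll (2) = 12. Cumulative: 31
Frame 3: SPARE (2+8=10). 10 + next roll (3) = 13. Cumulative: 44
Frame 4: OPEN (3+5=8). Cumulative: 52
Frame 5: OPEN (2+1=3). Cumulative: 55
Frame 6: OPEN (1+4=5). Cumulative: 60

Answer: 8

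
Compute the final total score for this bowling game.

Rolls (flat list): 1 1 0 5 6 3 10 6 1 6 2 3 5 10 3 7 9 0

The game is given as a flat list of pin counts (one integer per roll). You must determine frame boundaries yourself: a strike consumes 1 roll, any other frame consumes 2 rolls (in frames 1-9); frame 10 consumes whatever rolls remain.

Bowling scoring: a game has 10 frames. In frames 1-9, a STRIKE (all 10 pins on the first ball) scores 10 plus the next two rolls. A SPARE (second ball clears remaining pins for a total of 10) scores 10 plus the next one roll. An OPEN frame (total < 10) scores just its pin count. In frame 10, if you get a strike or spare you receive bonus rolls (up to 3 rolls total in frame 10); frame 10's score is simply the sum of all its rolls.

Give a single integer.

Frame 1: OPEN (1+1=2). Cumulative: 2
Frame 2: OPEN (0+5=5). Cumulative: 7
Frame 3: OPEN (6+3=9). Cumulative: 16
Frame 4: STRIKE. 10 + next two rolls (6+1) = 17. Cumulative: 33
Frame 5: OPEN (6+1=7). Cumulative: 40
Frame 6: OPEN (6+2=8). Cumulative: 48
Frame 7: OPEN (3+5=8). Cumulative: 56
Frame 8: STRIKE. 10 + next two rolls (3+7) = 20. Cumulative: 76
Frame 9: SPARE (3+7=10). 10 + next roll (9) = 19. Cumulative: 95
Frame 10: OPEN. Sum of all frame-10 rolls (9+0) = 9. Cumulative: 104

Answer: 104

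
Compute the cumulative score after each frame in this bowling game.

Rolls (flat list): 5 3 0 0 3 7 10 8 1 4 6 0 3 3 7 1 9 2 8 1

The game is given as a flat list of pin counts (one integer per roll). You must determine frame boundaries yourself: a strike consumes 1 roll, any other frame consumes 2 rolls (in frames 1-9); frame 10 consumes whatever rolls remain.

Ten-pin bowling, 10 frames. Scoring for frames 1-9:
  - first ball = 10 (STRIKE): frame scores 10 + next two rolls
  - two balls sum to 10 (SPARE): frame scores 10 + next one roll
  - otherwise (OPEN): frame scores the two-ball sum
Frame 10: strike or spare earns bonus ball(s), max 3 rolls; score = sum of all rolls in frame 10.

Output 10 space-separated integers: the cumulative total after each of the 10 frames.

Answer: 8 8 28 47 56 66 69 80 92 103

Derivation:
Frame 1: OPEN (5+3=8). Cumulative: 8
Frame 2: OPEN (0+0=0). Cumulative: 8
Frame 3: SPARE (3+7=10). 10 + next roll (10) = 20. Cumulative: 28
Frame 4: STRIKE. 10 + next two rolls (8+1) = 19. Cumulative: 47
Frame 5: OPEN (8+1=9). Cumulative: 56
Frame 6: SPARE (4+6=10). 10 + next roll (0) = 10. Cumulative: 66
Frame 7: OPEN (0+3=3). Cumulative: 69
Frame 8: SPARE (3+7=10). 10 + next roll (1) = 11. Cumulative: 80
Frame 9: SPARE (1+9=10). 10 + next roll (2) = 12. Cumulative: 92
Frame 10: SPARE. Sum of all frame-10 rolls (2+8+1) = 11. Cumulative: 103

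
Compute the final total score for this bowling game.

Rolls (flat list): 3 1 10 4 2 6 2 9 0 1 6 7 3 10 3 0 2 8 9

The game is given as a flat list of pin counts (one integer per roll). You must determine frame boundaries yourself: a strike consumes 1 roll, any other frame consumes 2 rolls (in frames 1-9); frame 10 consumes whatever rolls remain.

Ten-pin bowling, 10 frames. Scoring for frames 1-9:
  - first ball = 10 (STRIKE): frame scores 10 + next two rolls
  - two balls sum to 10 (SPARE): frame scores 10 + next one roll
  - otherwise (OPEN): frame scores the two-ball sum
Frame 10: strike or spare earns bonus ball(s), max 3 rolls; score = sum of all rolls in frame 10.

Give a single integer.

Answer: 105

Derivation:
Frame 1: OPEN (3+1=4). Cumulative: 4
Frame 2: STRIKE. 10 + next two rolls (4+2) = 16. Cumulative: 20
Frame 3: OPEN (4+2=6). Cumulative: 26
Frame 4: OPEN (6+2=8). Cumulative: 34
Frame 5: OPEN (9+0=9). Cumulative: 43
Frame 6: OPEN (1+6=7). Cumulative: 50
Frame 7: SPARE (7+3=10). 10 + next roll (10) = 20. Cumulative: 70
Frame 8: STRIKE. 10 + next two rolls (3+0) = 13. Cumulative: 83
Frame 9: OPEN (3+0=3). Cumulative: 86
Frame 10: SPARE. Sum of all frame-10 rolls (2+8+9) = 19. Cumulative: 105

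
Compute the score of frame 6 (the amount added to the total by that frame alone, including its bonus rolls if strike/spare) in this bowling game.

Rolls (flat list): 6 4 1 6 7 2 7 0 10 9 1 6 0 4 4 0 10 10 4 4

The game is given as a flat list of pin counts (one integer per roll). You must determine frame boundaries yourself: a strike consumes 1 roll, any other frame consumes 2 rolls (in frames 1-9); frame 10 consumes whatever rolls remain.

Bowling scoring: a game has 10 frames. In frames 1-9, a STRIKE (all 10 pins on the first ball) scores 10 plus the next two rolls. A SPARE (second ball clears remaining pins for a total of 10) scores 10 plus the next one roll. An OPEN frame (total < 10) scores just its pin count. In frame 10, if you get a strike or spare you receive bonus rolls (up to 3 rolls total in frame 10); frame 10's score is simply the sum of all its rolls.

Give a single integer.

Answer: 16

Derivation:
Frame 1: SPARE (6+4=10). 10 + next roll (1) = 11. Cumulative: 11
Frame 2: OPEN (1+6=7). Cumulative: 18
Frame 3: OPEN (7+2=9). Cumulative: 27
Frame 4: OPEN (7+0=7). Cumulative: 34
Frame 5: STRIKE. 10 + next two rolls (9+1) = 20. Cumulative: 54
Frame 6: SPARE (9+1=10). 10 + next roll (6) = 16. Cumulative: 70
Frame 7: OPEN (6+0=6). Cumulative: 76
Frame 8: OPEN (4+4=8). Cumulative: 84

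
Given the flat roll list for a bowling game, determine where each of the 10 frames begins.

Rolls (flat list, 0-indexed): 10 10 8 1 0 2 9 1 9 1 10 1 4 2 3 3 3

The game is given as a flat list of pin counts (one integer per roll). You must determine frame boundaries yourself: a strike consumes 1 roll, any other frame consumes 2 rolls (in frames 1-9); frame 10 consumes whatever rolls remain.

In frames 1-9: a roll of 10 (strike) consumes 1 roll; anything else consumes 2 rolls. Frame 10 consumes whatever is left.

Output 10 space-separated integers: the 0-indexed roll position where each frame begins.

Frame 1 starts at roll index 0: roll=10 (strike), consumes 1 roll
Frame 2 starts at roll index 1: roll=10 (strike), consumes 1 roll
Frame 3 starts at roll index 2: rolls=8,1 (sum=9), consumes 2 rolls
Frame 4 starts at roll index 4: rolls=0,2 (sum=2), consumes 2 rolls
Frame 5 starts at roll index 6: rolls=9,1 (sum=10), consumes 2 rolls
Frame 6 starts at roll index 8: rolls=9,1 (sum=10), consumes 2 rolls
Frame 7 starts at roll index 10: roll=10 (strike), consumes 1 roll
Frame 8 starts at roll index 11: rolls=1,4 (sum=5), consumes 2 rolls
Frame 9 starts at roll index 13: rolls=2,3 (sum=5), consumes 2 rolls
Frame 10 starts at roll index 15: 2 remaining rolls

Answer: 0 1 2 4 6 8 10 11 13 15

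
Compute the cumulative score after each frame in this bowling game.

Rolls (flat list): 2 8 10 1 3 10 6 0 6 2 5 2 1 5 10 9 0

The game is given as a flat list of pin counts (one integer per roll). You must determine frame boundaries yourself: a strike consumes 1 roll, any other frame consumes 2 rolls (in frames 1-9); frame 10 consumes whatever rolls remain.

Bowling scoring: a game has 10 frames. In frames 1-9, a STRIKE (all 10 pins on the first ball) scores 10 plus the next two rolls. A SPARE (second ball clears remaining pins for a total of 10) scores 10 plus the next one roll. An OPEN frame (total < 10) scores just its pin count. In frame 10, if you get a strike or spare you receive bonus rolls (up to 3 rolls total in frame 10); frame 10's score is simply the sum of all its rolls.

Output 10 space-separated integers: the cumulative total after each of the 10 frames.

Frame 1: SPARE (2+8=10). 10 + next roll (10) = 20. Cumulative: 20
Frame 2: STRIKE. 10 + next two rolls (1+3) = 14. Cumulative: 34
Frame 3: OPEN (1+3=4). Cumulative: 38
Frame 4: STRIKE. 10 + next two rolls (6+0) = 16. Cumulative: 54
Frame 5: OPEN (6+0=6). Cumulative: 60
Frame 6: OPEN (6+2=8). Cumulative: 68
Frame 7: OPEN (5+2=7). Cumulative: 75
Frame 8: OPEN (1+5=6). Cumulative: 81
Frame 9: STRIKE. 10 + next two rolls (9+0) = 19. Cumulative: 100
Frame 10: OPEN. Sum of all frame-10 rolls (9+0) = 9. Cumulative: 109

Answer: 20 34 38 54 60 68 75 81 100 109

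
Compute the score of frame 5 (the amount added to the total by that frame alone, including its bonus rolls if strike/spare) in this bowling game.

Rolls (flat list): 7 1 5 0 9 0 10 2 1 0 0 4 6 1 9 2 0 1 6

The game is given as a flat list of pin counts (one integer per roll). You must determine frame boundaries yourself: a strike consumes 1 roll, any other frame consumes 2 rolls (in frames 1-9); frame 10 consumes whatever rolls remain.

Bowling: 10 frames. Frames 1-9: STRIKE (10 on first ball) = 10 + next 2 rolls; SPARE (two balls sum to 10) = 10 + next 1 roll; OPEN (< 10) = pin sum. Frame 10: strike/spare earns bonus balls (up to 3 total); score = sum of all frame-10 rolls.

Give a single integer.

Answer: 3

Derivation:
Frame 1: OPEN (7+1=8). Cumulative: 8
Frame 2: OPEN (5+0=5). Cumulative: 13
Frame 3: OPEN (9+0=9). Cumulative: 22
Frame 4: STRIKE. 10 + next two rolls (2+1) = 13. Cumulative: 35
Frame 5: OPEN (2+1=3). Cumulative: 38
Frame 6: OPEN (0+0=0). Cumulative: 38
Frame 7: SPARE (4+6=10). 10 + next roll (1) = 11. Cumulative: 49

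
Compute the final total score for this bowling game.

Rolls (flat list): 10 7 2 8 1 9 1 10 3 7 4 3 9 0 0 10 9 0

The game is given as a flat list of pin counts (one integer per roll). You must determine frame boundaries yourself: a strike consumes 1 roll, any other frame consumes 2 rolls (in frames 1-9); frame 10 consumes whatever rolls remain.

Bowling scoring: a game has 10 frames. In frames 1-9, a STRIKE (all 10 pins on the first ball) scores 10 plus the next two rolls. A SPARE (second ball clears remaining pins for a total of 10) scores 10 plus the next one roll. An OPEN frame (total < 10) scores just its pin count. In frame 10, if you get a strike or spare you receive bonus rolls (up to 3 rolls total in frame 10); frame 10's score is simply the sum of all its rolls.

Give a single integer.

Answer: 135

Derivation:
Frame 1: STRIKE. 10 + next two rolls (7+2) = 19. Cumulative: 19
Frame 2: OPEN (7+2=9). Cumulative: 28
Frame 3: OPEN (8+1=9). Cumulative: 37
Frame 4: SPARE (9+1=10). 10 + next roll (10) = 20. Cumulative: 57
Frame 5: STRIKE. 10 + next two rolls (3+7) = 20. Cumulative: 77
Frame 6: SPARE (3+7=10). 10 + next roll (4) = 14. Cumulative: 91
Frame 7: OPEN (4+3=7). Cumulative: 98
Frame 8: OPEN (9+0=9). Cumulative: 107
Frame 9: SPARE (0+10=10). 10 + next roll (9) = 19. Cumulative: 126
Frame 10: OPEN. Sum of all frame-10 rolls (9+0) = 9. Cumulative: 135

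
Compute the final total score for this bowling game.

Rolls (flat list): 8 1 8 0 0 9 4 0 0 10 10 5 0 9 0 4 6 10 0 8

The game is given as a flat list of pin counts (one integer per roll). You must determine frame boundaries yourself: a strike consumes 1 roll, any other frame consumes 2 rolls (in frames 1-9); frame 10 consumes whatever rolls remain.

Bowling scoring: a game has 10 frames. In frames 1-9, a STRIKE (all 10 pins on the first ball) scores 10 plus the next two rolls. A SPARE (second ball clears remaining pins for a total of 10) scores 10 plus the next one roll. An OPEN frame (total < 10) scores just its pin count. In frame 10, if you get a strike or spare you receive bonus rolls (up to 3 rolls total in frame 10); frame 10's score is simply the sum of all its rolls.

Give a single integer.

Frame 1: OPEN (8+1=9). Cumulative: 9
Frame 2: OPEN (8+0=8). Cumulative: 17
Frame 3: OPEN (0+9=9). Cumulative: 26
Frame 4: OPEN (4+0=4). Cumulative: 30
Frame 5: SPARE (0+10=10). 10 + next roll (10) = 20. Cumulative: 50
Frame 6: STRIKE. 10 + next two rolls (5+0) = 15. Cumulative: 65
Frame 7: OPEN (5+0=5). Cumulative: 70
Frame 8: OPEN (9+0=9). Cumulative: 79
Frame 9: SPARE (4+6=10). 10 + next roll (10) = 20. Cumulative: 99
Frame 10: STRIKE. Sum of all frame-10 rolls (10+0+8) = 18. Cumulative: 117

Answer: 117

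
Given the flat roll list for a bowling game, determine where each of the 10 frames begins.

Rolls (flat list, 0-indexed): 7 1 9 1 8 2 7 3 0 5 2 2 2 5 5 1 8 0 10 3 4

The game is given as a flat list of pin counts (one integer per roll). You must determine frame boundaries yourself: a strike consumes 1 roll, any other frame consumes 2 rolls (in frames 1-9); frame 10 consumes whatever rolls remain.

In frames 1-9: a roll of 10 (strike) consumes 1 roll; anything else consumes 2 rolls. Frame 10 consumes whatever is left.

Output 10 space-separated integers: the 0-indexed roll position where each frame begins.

Answer: 0 2 4 6 8 10 12 14 16 18

Derivation:
Frame 1 starts at roll index 0: rolls=7,1 (sum=8), consumes 2 rolls
Frame 2 starts at roll index 2: rolls=9,1 (sum=10), consumes 2 rolls
Frame 3 starts at roll index 4: rolls=8,2 (sum=10), consumes 2 rolls
Frame 4 starts at roll index 6: rolls=7,3 (sum=10), consumes 2 rolls
Frame 5 starts at roll index 8: rolls=0,5 (sum=5), consumes 2 rolls
Frame 6 starts at roll index 10: rolls=2,2 (sum=4), consumes 2 rolls
Frame 7 starts at roll index 12: rolls=2,5 (sum=7), consumes 2 rolls
Frame 8 starts at roll index 14: rolls=5,1 (sum=6), consumes 2 rolls
Frame 9 starts at roll index 16: rolls=8,0 (sum=8), consumes 2 rolls
Frame 10 starts at roll index 18: 3 remaining rolls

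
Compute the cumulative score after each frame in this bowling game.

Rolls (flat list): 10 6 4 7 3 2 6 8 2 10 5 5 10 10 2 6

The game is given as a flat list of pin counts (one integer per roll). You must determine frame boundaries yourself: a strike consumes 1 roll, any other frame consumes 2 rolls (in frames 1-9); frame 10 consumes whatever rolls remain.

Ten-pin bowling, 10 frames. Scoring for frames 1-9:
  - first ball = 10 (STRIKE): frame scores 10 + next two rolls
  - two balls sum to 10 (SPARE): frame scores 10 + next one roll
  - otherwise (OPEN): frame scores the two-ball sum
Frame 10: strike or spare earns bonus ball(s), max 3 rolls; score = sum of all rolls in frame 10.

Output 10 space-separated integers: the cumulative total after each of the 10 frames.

Answer: 20 37 49 57 77 97 117 139 157 165

Derivation:
Frame 1: STRIKE. 10 + next two rolls (6+4) = 20. Cumulative: 20
Frame 2: SPARE (6+4=10). 10 + next roll (7) = 17. Cumulative: 37
Frame 3: SPARE (7+3=10). 10 + next roll (2) = 12. Cumulative: 49
Frame 4: OPEN (2+6=8). Cumulative: 57
Frame 5: SPARE (8+2=10). 10 + next roll (10) = 20. Cumulative: 77
Frame 6: STRIKE. 10 + next two rolls (5+5) = 20. Cumulative: 97
Frame 7: SPARE (5+5=10). 10 + next roll (10) = 20. Cumulative: 117
Frame 8: STRIKE. 10 + next two rolls (10+2) = 22. Cumulative: 139
Frame 9: STRIKE. 10 + next two rolls (2+6) = 18. Cumulative: 157
Frame 10: OPEN. Sum of all frame-10 rolls (2+6) = 8. Cumulative: 165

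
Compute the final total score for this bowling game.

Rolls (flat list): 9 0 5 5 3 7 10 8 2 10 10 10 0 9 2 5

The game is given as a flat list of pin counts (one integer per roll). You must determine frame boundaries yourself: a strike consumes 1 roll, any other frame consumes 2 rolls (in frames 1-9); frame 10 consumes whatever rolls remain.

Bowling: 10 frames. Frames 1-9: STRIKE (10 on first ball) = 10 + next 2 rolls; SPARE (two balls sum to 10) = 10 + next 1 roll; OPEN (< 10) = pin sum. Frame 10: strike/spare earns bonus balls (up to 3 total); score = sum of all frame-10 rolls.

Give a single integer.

Answer: 167

Derivation:
Frame 1: OPEN (9+0=9). Cumulative: 9
Frame 2: SPARE (5+5=10). 10 + next roll (3) = 13. Cumulative: 22
Frame 3: SPARE (3+7=10). 10 + next roll (10) = 20. Cumulative: 42
Frame 4: STRIKE. 10 + next two rolls (8+2) = 20. Cumulative: 62
Frame 5: SPARE (8+2=10). 10 + next roll (10) = 20. Cumulative: 82
Frame 6: STRIKE. 10 + next two rolls (10+10) = 30. Cumulative: 112
Frame 7: STRIKE. 10 + next two rolls (10+0) = 20. Cumulative: 132
Frame 8: STRIKE. 10 + next two rolls (0+9) = 19. Cumulative: 151
Frame 9: OPEN (0+9=9). Cumulative: 160
Frame 10: OPEN. Sum of all frame-10 rolls (2+5) = 7. Cumulative: 167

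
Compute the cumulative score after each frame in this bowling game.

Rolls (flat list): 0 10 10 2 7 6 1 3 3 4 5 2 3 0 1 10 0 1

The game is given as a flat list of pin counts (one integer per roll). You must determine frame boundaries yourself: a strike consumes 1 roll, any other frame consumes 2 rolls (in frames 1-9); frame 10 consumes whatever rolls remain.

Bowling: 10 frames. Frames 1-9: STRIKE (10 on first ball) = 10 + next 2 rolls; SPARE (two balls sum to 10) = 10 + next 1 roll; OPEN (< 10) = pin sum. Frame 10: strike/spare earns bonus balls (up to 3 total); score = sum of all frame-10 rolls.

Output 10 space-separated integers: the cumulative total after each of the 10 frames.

Frame 1: SPARE (0+10=10). 10 + next roll (10) = 20. Cumulative: 20
Frame 2: STRIKE. 10 + next two rolls (2+7) = 19. Cumulative: 39
Frame 3: OPEN (2+7=9). Cumulative: 48
Frame 4: OPEN (6+1=7). Cumulative: 55
Frame 5: OPEN (3+3=6). Cumulative: 61
Frame 6: OPEN (4+5=9). Cumulative: 70
Frame 7: OPEN (2+3=5). Cumulative: 75
Frame 8: OPEN (0+1=1). Cumulative: 76
Frame 9: STRIKE. 10 + next two rolls (0+1) = 11. Cumulative: 87
Frame 10: OPEN. Sum of all frame-10 rolls (0+1) = 1. Cumulative: 88

Answer: 20 39 48 55 61 70 75 76 87 88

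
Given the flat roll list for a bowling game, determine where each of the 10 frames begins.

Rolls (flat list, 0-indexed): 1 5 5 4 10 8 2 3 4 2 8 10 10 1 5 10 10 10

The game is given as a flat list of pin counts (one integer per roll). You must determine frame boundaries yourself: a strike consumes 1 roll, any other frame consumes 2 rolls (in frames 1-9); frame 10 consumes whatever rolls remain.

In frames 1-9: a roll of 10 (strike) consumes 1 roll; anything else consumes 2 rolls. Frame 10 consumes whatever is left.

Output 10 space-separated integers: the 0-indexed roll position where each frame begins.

Frame 1 starts at roll index 0: rolls=1,5 (sum=6), consumes 2 rolls
Frame 2 starts at roll index 2: rolls=5,4 (sum=9), consumes 2 rolls
Frame 3 starts at roll index 4: roll=10 (strike), consumes 1 roll
Frame 4 starts at roll index 5: rolls=8,2 (sum=10), consumes 2 rolls
Frame 5 starts at roll index 7: rolls=3,4 (sum=7), consumes 2 rolls
Frame 6 starts at roll index 9: rolls=2,8 (sum=10), consumes 2 rolls
Frame 7 starts at roll index 11: roll=10 (strike), consumes 1 roll
Frame 8 starts at roll index 12: roll=10 (strike), consumes 1 roll
Frame 9 starts at roll index 13: rolls=1,5 (sum=6), consumes 2 rolls
Frame 10 starts at roll index 15: 3 remaining rolls

Answer: 0 2 4 5 7 9 11 12 13 15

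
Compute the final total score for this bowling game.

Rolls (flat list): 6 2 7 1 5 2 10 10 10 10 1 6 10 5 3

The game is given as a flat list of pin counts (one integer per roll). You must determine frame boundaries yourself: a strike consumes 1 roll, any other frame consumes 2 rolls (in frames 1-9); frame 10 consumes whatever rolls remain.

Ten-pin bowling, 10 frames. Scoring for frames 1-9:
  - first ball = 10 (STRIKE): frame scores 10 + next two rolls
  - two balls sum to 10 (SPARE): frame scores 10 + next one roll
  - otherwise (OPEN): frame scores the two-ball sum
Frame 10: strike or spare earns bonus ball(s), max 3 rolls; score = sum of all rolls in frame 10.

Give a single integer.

Answer: 154

Derivation:
Frame 1: OPEN (6+2=8). Cumulative: 8
Frame 2: OPEN (7+1=8). Cumulative: 16
Frame 3: OPEN (5+2=7). Cumulative: 23
Frame 4: STRIKE. 10 + next two rolls (10+10) = 30. Cumulative: 53
Frame 5: STRIKE. 10 + next two rolls (10+10) = 30. Cumulative: 83
Frame 6: STRIKE. 10 + next two rolls (10+1) = 21. Cumulative: 104
Frame 7: STRIKE. 10 + next two rolls (1+6) = 17. Cumulative: 121
Frame 8: OPEN (1+6=7). Cumulative: 128
Frame 9: STRIKE. 10 + next two rolls (5+3) = 18. Cumulative: 146
Frame 10: OPEN. Sum of all frame-10 rolls (5+3) = 8. Cumulative: 154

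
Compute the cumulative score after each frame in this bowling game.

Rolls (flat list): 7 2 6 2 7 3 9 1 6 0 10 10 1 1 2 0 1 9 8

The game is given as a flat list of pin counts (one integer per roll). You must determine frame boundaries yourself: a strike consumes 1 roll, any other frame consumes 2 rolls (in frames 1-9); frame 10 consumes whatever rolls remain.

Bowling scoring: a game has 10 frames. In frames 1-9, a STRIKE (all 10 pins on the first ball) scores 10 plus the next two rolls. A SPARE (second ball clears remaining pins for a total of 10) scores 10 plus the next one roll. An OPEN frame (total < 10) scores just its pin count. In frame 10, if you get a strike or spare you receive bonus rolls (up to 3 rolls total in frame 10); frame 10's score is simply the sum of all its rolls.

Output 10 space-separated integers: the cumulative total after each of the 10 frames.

Answer: 9 17 36 52 58 79 91 93 95 113

Derivation:
Frame 1: OPEN (7+2=9). Cumulative: 9
Frame 2: OPEN (6+2=8). Cumulative: 17
Frame 3: SPARE (7+3=10). 10 + next roll (9) = 19. Cumulative: 36
Frame 4: SPARE (9+1=10). 10 + next roll (6) = 16. Cumulative: 52
Frame 5: OPEN (6+0=6). Cumulative: 58
Frame 6: STRIKE. 10 + next two rolls (10+1) = 21. Cumulative: 79
Frame 7: STRIKE. 10 + next two rolls (1+1) = 12. Cumulative: 91
Frame 8: OPEN (1+1=2). Cumulative: 93
Frame 9: OPEN (2+0=2). Cumulative: 95
Frame 10: SPARE. Sum of all frame-10 rolls (1+9+8) = 18. Cumulative: 113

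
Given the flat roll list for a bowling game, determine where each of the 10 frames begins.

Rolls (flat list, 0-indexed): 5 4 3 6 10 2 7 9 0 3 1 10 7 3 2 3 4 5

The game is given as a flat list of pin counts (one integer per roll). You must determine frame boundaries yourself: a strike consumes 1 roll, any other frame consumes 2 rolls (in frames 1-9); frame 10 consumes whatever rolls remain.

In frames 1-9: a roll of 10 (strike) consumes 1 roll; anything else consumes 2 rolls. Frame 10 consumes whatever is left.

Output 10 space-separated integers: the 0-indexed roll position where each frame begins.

Answer: 0 2 4 5 7 9 11 12 14 16

Derivation:
Frame 1 starts at roll index 0: rolls=5,4 (sum=9), consumes 2 rolls
Frame 2 starts at roll index 2: rolls=3,6 (sum=9), consumes 2 rolls
Frame 3 starts at roll index 4: roll=10 (strike), consumes 1 roll
Frame 4 starts at roll index 5: rolls=2,7 (sum=9), consumes 2 rolls
Frame 5 starts at roll index 7: rolls=9,0 (sum=9), consumes 2 rolls
Frame 6 starts at roll index 9: rolls=3,1 (sum=4), consumes 2 rolls
Frame 7 starts at roll index 11: roll=10 (strike), consumes 1 roll
Frame 8 starts at roll index 12: rolls=7,3 (sum=10), consumes 2 rolls
Frame 9 starts at roll index 14: rolls=2,3 (sum=5), consumes 2 rolls
Frame 10 starts at roll index 16: 2 remaining rolls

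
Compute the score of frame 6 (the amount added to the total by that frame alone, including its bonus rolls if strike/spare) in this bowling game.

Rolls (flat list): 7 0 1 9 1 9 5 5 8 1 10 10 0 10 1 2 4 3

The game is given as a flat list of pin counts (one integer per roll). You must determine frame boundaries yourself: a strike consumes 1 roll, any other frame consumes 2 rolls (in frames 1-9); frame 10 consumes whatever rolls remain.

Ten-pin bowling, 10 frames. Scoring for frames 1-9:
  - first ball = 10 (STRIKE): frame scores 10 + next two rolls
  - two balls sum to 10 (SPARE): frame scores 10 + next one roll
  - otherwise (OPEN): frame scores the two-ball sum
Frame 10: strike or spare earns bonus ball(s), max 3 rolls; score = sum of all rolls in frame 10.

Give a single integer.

Frame 1: OPEN (7+0=7). Cumulative: 7
Frame 2: SPARE (1+9=10). 10 + next roll (1) = 11. Cumulative: 18
Frame 3: SPARE (1+9=10). 10 + next roll (5) = 15. Cumulative: 33
Frame 4: SPARE (5+5=10). 10 + next roll (8) = 18. Cumulative: 51
Frame 5: OPEN (8+1=9). Cumulative: 60
Frame 6: STRIKE. 10 + next two rolls (10+0) = 20. Cumulative: 80
Frame 7: STRIKE. 10 + next two rolls (0+10) = 20. Cumulative: 100
Frame 8: SPARE (0+10=10). 10 + next roll (1) = 11. Cumulative: 111

Answer: 20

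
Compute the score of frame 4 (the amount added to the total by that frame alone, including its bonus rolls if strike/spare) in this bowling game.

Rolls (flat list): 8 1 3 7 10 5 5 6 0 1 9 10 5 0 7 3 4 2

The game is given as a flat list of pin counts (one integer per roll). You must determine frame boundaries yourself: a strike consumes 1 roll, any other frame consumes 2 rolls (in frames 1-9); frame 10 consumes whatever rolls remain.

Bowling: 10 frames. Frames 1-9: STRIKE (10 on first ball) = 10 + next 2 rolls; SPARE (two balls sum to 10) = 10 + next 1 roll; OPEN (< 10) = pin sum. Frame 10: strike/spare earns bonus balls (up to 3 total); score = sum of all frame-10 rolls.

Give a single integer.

Answer: 16

Derivation:
Frame 1: OPEN (8+1=9). Cumulative: 9
Frame 2: SPARE (3+7=10). 10 + next roll (10) = 20. Cumulative: 29
Frame 3: STRIKE. 10 + next two rolls (5+5) = 20. Cumulative: 49
Frame 4: SPARE (5+5=10). 10 + next roll (6) = 16. Cumulative: 65
Frame 5: OPEN (6+0=6). Cumulative: 71
Frame 6: SPARE (1+9=10). 10 + next roll (10) = 20. Cumulative: 91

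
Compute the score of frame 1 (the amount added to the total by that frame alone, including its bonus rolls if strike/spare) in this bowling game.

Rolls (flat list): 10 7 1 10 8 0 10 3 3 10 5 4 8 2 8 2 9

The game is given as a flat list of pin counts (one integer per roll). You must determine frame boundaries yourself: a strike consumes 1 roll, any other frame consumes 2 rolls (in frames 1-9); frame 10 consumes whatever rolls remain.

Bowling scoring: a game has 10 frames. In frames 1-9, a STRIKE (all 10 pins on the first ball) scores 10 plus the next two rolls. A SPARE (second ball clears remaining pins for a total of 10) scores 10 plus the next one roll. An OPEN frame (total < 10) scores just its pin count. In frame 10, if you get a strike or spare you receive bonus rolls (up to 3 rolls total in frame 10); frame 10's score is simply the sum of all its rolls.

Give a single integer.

Frame 1: STRIKE. 10 + next two rolls (7+1) = 18. Cumulative: 18
Frame 2: OPEN (7+1=8). Cumulative: 26
Frame 3: STRIKE. 10 + next two rolls (8+0) = 18. Cumulative: 44

Answer: 18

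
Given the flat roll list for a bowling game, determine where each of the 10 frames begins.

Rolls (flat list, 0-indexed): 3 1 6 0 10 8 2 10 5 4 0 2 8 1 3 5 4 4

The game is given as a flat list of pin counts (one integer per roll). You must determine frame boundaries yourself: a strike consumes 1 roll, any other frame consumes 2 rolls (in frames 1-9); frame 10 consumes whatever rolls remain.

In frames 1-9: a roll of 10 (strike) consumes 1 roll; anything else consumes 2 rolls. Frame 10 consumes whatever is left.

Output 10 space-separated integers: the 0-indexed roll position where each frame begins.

Frame 1 starts at roll index 0: rolls=3,1 (sum=4), consumes 2 rolls
Frame 2 starts at roll index 2: rolls=6,0 (sum=6), consumes 2 rolls
Frame 3 starts at roll index 4: roll=10 (strike), consumes 1 roll
Frame 4 starts at roll index 5: rolls=8,2 (sum=10), consumes 2 rolls
Frame 5 starts at roll index 7: roll=10 (strike), consumes 1 roll
Frame 6 starts at roll index 8: rolls=5,4 (sum=9), consumes 2 rolls
Frame 7 starts at roll index 10: rolls=0,2 (sum=2), consumes 2 rolls
Frame 8 starts at roll index 12: rolls=8,1 (sum=9), consumes 2 rolls
Frame 9 starts at roll index 14: rolls=3,5 (sum=8), consumes 2 rolls
Frame 10 starts at roll index 16: 2 remaining rolls

Answer: 0 2 4 5 7 8 10 12 14 16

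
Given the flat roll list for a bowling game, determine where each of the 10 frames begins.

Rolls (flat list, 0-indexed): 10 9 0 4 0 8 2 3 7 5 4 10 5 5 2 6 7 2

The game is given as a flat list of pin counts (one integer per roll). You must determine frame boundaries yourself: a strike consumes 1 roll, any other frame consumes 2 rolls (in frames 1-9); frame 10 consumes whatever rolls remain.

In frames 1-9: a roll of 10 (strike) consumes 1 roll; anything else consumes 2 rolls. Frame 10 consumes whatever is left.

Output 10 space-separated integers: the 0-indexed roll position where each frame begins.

Answer: 0 1 3 5 7 9 11 12 14 16

Derivation:
Frame 1 starts at roll index 0: roll=10 (strike), consumes 1 roll
Frame 2 starts at roll index 1: rolls=9,0 (sum=9), consumes 2 rolls
Frame 3 starts at roll index 3: rolls=4,0 (sum=4), consumes 2 rolls
Frame 4 starts at roll index 5: rolls=8,2 (sum=10), consumes 2 rolls
Frame 5 starts at roll index 7: rolls=3,7 (sum=10), consumes 2 rolls
Frame 6 starts at roll index 9: rolls=5,4 (sum=9), consumes 2 rolls
Frame 7 starts at roll index 11: roll=10 (strike), consumes 1 roll
Frame 8 starts at roll index 12: rolls=5,5 (sum=10), consumes 2 rolls
Frame 9 starts at roll index 14: rolls=2,6 (sum=8), consumes 2 rolls
Frame 10 starts at roll index 16: 2 remaining rolls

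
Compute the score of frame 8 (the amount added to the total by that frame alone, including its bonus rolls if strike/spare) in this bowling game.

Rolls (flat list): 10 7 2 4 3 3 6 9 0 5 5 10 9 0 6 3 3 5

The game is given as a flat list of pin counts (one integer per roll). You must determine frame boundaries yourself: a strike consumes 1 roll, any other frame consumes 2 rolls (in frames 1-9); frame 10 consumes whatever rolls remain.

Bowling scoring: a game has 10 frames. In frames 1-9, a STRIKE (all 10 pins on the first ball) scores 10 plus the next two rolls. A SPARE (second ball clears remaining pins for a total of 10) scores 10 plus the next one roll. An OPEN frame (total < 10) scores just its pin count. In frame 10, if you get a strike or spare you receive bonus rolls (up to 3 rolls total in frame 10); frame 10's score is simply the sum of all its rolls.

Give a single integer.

Answer: 9

Derivation:
Frame 1: STRIKE. 10 + next two rolls (7+2) = 19. Cumulative: 19
Frame 2: OPEN (7+2=9). Cumulative: 28
Frame 3: OPEN (4+3=7). Cumulative: 35
Frame 4: OPEN (3+6=9). Cumulative: 44
Frame 5: OPEN (9+0=9). Cumulative: 53
Frame 6: SPARE (5+5=10). 10 + next roll (10) = 20. Cumulative: 73
Frame 7: STRIKE. 10 + next two rolls (9+0) = 19. Cumulative: 92
Frame 8: OPEN (9+0=9). Cumulative: 101
Frame 9: OPEN (6+3=9). Cumulative: 110
Frame 10: OPEN. Sum of all frame-10 rolls (3+5) = 8. Cumulative: 118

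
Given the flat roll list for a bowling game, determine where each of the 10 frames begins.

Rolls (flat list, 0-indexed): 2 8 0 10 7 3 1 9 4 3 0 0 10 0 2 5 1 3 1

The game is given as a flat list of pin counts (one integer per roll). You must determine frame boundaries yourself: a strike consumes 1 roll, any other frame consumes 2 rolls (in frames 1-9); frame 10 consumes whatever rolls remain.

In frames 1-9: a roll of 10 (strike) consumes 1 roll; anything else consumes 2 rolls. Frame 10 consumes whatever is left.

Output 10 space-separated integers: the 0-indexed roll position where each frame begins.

Answer: 0 2 4 6 8 10 12 13 15 17

Derivation:
Frame 1 starts at roll index 0: rolls=2,8 (sum=10), consumes 2 rolls
Frame 2 starts at roll index 2: rolls=0,10 (sum=10), consumes 2 rolls
Frame 3 starts at roll index 4: rolls=7,3 (sum=10), consumes 2 rolls
Frame 4 starts at roll index 6: rolls=1,9 (sum=10), consumes 2 rolls
Frame 5 starts at roll index 8: rolls=4,3 (sum=7), consumes 2 rolls
Frame 6 starts at roll index 10: rolls=0,0 (sum=0), consumes 2 rolls
Frame 7 starts at roll index 12: roll=10 (strike), consumes 1 roll
Frame 8 starts at roll index 13: rolls=0,2 (sum=2), consumes 2 rolls
Frame 9 starts at roll index 15: rolls=5,1 (sum=6), consumes 2 rolls
Frame 10 starts at roll index 17: 2 remaining rolls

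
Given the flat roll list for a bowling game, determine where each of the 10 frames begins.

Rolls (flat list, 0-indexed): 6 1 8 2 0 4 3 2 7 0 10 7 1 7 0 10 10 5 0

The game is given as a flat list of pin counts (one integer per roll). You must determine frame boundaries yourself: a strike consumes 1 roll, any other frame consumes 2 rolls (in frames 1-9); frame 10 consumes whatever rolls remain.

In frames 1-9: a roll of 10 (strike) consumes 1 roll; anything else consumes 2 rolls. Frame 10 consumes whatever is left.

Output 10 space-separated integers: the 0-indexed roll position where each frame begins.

Frame 1 starts at roll index 0: rolls=6,1 (sum=7), consumes 2 rolls
Frame 2 starts at roll index 2: rolls=8,2 (sum=10), consumes 2 rolls
Frame 3 starts at roll index 4: rolls=0,4 (sum=4), consumes 2 rolls
Frame 4 starts at roll index 6: rolls=3,2 (sum=5), consumes 2 rolls
Frame 5 starts at roll index 8: rolls=7,0 (sum=7), consumes 2 rolls
Frame 6 starts at roll index 10: roll=10 (strike), consumes 1 roll
Frame 7 starts at roll index 11: rolls=7,1 (sum=8), consumes 2 rolls
Frame 8 starts at roll index 13: rolls=7,0 (sum=7), consumes 2 rolls
Frame 9 starts at roll index 15: roll=10 (strike), consumes 1 roll
Frame 10 starts at roll index 16: 3 remaining rolls

Answer: 0 2 4 6 8 10 11 13 15 16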